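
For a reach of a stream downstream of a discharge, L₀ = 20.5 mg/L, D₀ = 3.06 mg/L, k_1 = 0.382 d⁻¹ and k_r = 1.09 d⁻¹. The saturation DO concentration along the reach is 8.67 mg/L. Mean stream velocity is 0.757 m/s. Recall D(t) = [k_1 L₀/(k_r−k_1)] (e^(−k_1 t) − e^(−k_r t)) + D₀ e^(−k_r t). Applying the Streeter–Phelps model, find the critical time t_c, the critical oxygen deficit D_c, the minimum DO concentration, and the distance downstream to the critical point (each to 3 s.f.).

At the critical point dD/dt = 0, so k_1 L₀ e^(−k_1 t) = k_r D. Substituting D(t) from the Streeter–Phelps equation and solving for t gives
t_c = ln[(k_r/k_1)(1 − D₀(k_r−k_1)/(k_1 L₀))] / (k_r−k_1).
Here k_r−k_1 = 0.7080 d⁻¹ and 1 − D₀(k_r−k_1)/(k_1 L₀) = 1 − 3.06×0.7080/(0.382×20.5) = 0.7233, so
t_c = ln(2.853 × 0.7233) / 0.7080 = 0.7246 / 0.7080 = 1.024 d.
D_c = (k_1/k_r) L₀ e^(−k_1 t_c) = (0.382/1.09) × 20.5 × e^(−0.382×1.024) = 0.3505 × 20.5 × 0.6764 = 4.859 mg/L.
Minimum DO = C_s − D_c = 8.67 − 4.859 = 3.811 mg/L.
x_c = v t_c = 0.757 m/s × 1.024 d × 86400 s/d = 66940 m ≈ 66.9 km.

t_c ≈ 1.02 d; D_c ≈ 4.86 mg/L; min DO ≈ 3.81 mg/L; x_c ≈ 66.9 km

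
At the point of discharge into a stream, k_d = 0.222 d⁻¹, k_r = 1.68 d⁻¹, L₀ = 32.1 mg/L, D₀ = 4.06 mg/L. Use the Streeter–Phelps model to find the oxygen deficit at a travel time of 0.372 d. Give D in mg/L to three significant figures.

D ≈ 4.06 mg/L

k_d L₀/(k_r−k_d) = 0.222×32.1/(1.68−0.222) = 7.126/1.458 = 4.888 mg/L.
e^(−k_d t) = e^(−0.222×0.3720) = 0.9207; e^(−k_r t) = e^(−1.68×0.3720) = 0.5353.
D = 4.888 × (0.9207 − 0.5353) + 4.06 × 0.5353 = 1.884 + 2.173 = 4.057 mg/L.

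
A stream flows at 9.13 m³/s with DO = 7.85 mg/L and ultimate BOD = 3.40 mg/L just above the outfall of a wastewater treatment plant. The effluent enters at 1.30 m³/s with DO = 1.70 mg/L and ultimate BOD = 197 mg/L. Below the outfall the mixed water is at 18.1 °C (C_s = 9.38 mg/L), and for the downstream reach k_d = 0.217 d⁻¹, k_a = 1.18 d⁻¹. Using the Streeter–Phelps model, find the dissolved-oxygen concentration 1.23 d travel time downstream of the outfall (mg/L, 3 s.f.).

Mixed DO = (9.13×7.85 + 1.30×1.70)/(9.13+1.30) = 73.88/10.43 = 7.083 mg/L.
Mixed L₀ = (9.13×3.40 + 1.30×197)/(10.43) = 287.1/10.43 = 27.53 mg/L.
Initial deficit D₀ = C_s − DO₀ = 9.38 − 7.083 = 2.297 mg/L.
D(1.23) = [0.217×27.53/(1.18−0.217)](e^(−0.217×1.23) − e^(−1.18×1.23)) + 2.297 e^(−1.18×1.23)
= 6.204 × (0.7657 − 0.2342) + 2.297 × 0.2342 = 3.835 mg/L.
DO = 9.38 − 3.835 = 5.545 mg/L.

DO ≈ 5.54 mg/L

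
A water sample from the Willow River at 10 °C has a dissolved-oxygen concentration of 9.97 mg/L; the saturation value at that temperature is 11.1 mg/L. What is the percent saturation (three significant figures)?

89.8 % saturation

% saturation = C/C_s × 100 = 9.97/11.1 × 100 = 89.8 %.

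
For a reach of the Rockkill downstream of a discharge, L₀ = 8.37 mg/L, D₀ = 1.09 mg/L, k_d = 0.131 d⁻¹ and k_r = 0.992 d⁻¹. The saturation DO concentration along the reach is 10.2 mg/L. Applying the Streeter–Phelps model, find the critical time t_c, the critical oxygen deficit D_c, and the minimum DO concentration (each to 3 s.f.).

With k_r/k_d = 7.573 and 1 − D₀(k_r−k_d)/(k_d L₀) = 0.1441,
t_c = ln(7.573 × 0.1441) / (0.992 − 0.131) = ln(1.091) / 0.8610 = 0.08714/0.8610 = 0.1012 d.
L(t_c) = L₀ e^(−k_d t_c) = 8.37 × 0.9868 = 8.260 mg/L, and at the critical point k_r D_c = k_d L, so D_c = (0.131/0.992) × 8.260 = 1.091 mg/L.
Minimum DO = C_s − D_c = 10.2 − 1.091 = 9.109 mg/L.

t_c ≈ 0.101 d; D_c ≈ 1.09 mg/L; min DO ≈ 9.11 mg/L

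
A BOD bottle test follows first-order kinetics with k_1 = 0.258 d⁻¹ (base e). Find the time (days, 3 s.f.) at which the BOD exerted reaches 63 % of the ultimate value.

t ≈ 3.85 d

y/L₀ = 1 − e^(−k_1 t) = 0.63 ⇒ e^(−k_1 t) = 0.370
t = −ln(0.370) / 0.258 = 0.9943 / 0.258 = 3.854 d.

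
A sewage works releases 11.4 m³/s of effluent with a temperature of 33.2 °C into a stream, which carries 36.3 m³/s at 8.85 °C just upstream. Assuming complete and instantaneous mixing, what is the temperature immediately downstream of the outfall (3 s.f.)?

Flow-weighted mixing: C = (Q_r C_r + Q_w C_w)/(Q_r + Q_w)
= (36.3×8.85 + 11.4×33.2)/(36.3 + 11.4) = 699.7/47.70 = 14.67 °C.

14.7 °C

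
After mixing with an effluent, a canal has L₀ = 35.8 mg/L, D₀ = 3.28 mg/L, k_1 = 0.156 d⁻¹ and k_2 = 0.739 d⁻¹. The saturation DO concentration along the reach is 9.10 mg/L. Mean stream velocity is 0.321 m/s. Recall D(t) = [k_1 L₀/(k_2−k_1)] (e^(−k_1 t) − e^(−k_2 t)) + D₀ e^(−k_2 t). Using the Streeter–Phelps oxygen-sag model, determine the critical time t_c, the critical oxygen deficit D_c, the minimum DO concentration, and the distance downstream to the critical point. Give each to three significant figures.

t_c = [1/(k_2−k_1)] ln[(k_2/k_1)(1 − D₀(k_2−k_1)/(k_1 L₀))]
= [1/(0.739−0.156)] ln[(0.739/0.156)(1 − 3.28×0.5830/(0.156×35.8))]
= (1/0.5830) ln[4.737 × 0.6576] = 1.715 × ln(3.115) = 1.715 × 1.136 = 1.949 d.
D_c = (k_1/k_2) L₀ e^(−k_1 t_c) = (0.156/0.739) × 35.8 × e^(−0.156×1.949) = 0.2111 × 35.8 × 0.7378 = 5.576 mg/L.
Minimum DO = C_s − D_c = 9.10 − 5.576 = 3.524 mg/L.
x_c = v t_c = 0.321 m/s × 1.949 d × 86400 s/d = 54060 m ≈ 54.1 km.

t_c ≈ 1.95 d; D_c ≈ 5.58 mg/L; min DO ≈ 3.52 mg/L; x_c ≈ 54.1 km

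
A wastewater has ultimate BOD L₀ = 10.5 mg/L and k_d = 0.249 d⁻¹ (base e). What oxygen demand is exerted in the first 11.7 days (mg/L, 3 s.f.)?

y ≈ 9.93 mg/L

y_t = L₀(1 − e^(−k_d t)) = 10.5 × (1 − e^(−0.249×11.7))
= 10.5 × (1 − 0.05430) = 10.5 × 0.9457 = 9.930 mg/L.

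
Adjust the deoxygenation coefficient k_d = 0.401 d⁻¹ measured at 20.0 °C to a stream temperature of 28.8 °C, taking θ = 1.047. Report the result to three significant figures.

k_d(T₂) = k_d(T₁) · θ^(T₂−T₁) = 0.401 × 1.047^(28.8−20.0)
= 0.401 × 1.047^8.80 = 0.401 × 1.498 = 0.6007 d⁻¹.

k_d ≈ 0.601 d⁻¹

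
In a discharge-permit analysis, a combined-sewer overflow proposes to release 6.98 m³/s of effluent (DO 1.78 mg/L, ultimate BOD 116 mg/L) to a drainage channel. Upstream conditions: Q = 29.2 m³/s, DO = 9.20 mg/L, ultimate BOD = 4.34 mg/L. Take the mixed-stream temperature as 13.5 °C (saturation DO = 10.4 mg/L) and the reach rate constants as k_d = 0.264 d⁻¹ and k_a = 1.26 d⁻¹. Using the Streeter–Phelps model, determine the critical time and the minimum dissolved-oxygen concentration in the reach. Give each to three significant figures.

t_c ≈ 1.08 d; minimum DO ≈ 6.33 mg/L

Mixed DO = (29.2×9.20 + 6.98×1.78)/(29.2+6.98) = 281.1/36.18 = 7.769 mg/L.
Mixed L₀ = (29.2×4.34 + 6.98×116)/(36.18) = 936.4/36.18 = 25.88 mg/L.
Initial deficit D₀ = C_s − DO₀ = 10.4 − 7.769 = 2.631 mg/L.
t_c = (1/0.9960) ln[(1.26/0.264)(1 − 2.631×0.9960/(0.264×25.88))] = 1.004 × ln(2.942) = 1.083 d.
D_c = (0.264/1.26) × 25.88 × e^(−0.264×1.083) = 0.2095 × 25.88 × 0.7512 = 4.074 mg/L.
Minimum DO = 10.4 − 4.074 = 6.326 mg/L.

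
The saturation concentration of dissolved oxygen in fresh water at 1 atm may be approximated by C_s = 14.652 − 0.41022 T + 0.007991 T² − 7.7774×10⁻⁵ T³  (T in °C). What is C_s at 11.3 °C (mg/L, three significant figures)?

C_s = 14.652 − 0.41022×11.3 + 0.007991×11.3² − 7.7774×10⁻⁵×11.3³ = 10.92 mg/L.

C_s ≈ 10.9 mg/L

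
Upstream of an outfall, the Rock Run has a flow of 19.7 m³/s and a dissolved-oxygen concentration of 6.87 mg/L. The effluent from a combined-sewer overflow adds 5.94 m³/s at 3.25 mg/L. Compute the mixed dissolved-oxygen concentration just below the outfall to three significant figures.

6.03 mg/L

Flow-weighted mixing: C = (Q_r C_r + Q_w C_w)/(Q_r + Q_w)
= (19.7×6.87 + 5.94×3.25)/(19.7 + 5.94) = 154.6/25.64 = 6.031 mg/L.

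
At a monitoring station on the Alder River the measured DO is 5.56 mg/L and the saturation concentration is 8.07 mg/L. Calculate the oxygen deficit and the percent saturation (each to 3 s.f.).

D = C_s − C = 8.07 − 5.56 = 2.51 mg/L.
% saturation = 5.56/8.07 × 100 = 68.9 %.

D ≈ 2.51 mg/L; 68.9 % saturation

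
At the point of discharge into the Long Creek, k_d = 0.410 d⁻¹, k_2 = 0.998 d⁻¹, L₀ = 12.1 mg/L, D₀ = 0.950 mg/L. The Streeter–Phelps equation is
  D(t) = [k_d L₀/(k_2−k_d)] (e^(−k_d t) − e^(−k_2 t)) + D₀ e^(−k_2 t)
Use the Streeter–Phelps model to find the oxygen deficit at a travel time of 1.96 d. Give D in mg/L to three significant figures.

D ≈ 2.72 mg/L

k_d L₀/(k_2−k_d) = 0.410×12.1/(0.998−0.410) = 4.961/0.5880 = 8.437 mg/L.
e^(−k_d t) = e^(−0.410×1.960) = 0.4477; e^(−k_2 t) = e^(−0.998×1.960) = 0.1414.
D = 8.437 × (0.4477 − 0.1414) + 0.950 × 0.1414 = 2.584 + 0.1343 = 2.719 mg/L.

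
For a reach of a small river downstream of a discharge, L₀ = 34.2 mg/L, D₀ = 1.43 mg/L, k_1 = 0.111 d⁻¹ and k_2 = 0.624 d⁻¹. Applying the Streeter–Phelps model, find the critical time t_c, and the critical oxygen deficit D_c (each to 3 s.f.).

t_c ≈ 2.95 d; D_c ≈ 4.39 mg/L

At the critical point dD/dt = 0, so k_1 L₀ e^(−k_1 t) = k_2 D. Substituting D(t) from the Streeter–Phelps equation and solving for t gives
t_c = ln[(k_2/k_1)(1 − D₀(k_2−k_1)/(k_1 L₀))] / (k_2−k_1).
Here k_2−k_1 = 0.5130 d⁻¹ and 1 − D₀(k_2−k_1)/(k_1 L₀) = 1 − 1.43×0.5130/(0.111×34.2) = 0.8068, so
t_c = ln(5.622 × 0.8068) / 0.5130 = 1.512 / 0.5130 = 2.947 d.
L(t_c) = L₀ e^(−k_1 t_c) = 34.2 × 0.7210 = 24.66 mg/L, and at the critical point k_2 D_c = k_1 L, so D_c = (0.111/0.624) × 24.66 = 4.386 mg/L.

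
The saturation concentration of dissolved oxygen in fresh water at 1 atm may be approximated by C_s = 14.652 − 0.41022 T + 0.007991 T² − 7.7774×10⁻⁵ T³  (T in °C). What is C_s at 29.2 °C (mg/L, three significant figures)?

C_s = 14.652 − 0.41022×29.2 + 0.007991×29.2² − 7.7774×10⁻⁵×29.2³ = 7.551 mg/L.

C_s ≈ 7.55 mg/L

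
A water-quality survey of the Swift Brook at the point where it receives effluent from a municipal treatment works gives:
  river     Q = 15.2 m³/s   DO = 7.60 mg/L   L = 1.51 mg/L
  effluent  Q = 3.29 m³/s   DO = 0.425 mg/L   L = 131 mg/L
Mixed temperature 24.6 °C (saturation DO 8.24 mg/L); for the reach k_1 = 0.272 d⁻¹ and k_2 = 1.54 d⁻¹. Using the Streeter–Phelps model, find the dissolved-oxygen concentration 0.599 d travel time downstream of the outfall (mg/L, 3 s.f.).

Mixed DO = (15.2×7.60 + 3.29×0.425)/(15.2+3.29) = 116.9/18.49 = 6.323 mg/L.
Mixed L₀ = (15.2×1.51 + 3.29×131)/(18.49) = 453.9/18.49 = 24.55 mg/L.
Initial deficit D₀ = C_s − DO₀ = 8.24 − 6.323 = 1.917 mg/L.
D(0.599) = [0.272×24.55/(1.54−0.272)](e^(−0.272×0.599) − e^(−1.54×0.599)) + 1.917 e^(−1.54×0.599)
= 5.266 × (0.8497 − 0.3975) + 1.917 × 0.3975 = 3.143 mg/L.
DO = 8.24 − 3.143 = 5.097 mg/L.

DO ≈ 5.10 mg/L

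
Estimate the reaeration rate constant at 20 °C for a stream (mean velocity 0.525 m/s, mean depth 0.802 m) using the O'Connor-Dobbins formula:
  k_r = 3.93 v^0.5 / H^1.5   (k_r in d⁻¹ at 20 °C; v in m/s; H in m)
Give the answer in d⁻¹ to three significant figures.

k_r = 3.93 × 0.525^0.5 / 0.802^1.5 = 3.93 × 0.7246 / 0.7182 = 3.965 d⁻¹.

k_r ≈ 3.96 d⁻¹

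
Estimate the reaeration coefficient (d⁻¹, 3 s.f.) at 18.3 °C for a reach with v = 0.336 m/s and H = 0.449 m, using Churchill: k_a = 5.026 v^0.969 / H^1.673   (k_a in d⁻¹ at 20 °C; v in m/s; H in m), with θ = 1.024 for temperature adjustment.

k_a(20) = 5.026 × 0.336^0.969 / 0.449^1.673 = 5.026 × 0.3476 / 0.2619 = 6.669 d⁻¹.
k_a(18.3) = 6.669 × 1.024^(18.3−20) = 6.669 × 0.9605 = 6.405 d⁻¹.

k_a ≈ 6.41 d⁻¹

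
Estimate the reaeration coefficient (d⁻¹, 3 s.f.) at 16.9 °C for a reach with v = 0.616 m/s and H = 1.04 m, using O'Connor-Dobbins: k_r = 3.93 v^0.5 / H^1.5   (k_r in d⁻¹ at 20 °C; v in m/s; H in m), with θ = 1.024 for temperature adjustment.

k_r(20) = 3.93 × 0.616^0.5 / 1.04^1.5 = 3.93 × 0.7849 / 1.061 = 2.908 d⁻¹.
k_r(16.9) = 2.908 × 1.024^(16.9−20) = 2.908 × 0.9291 = 2.702 d⁻¹.

k_r ≈ 2.70 d⁻¹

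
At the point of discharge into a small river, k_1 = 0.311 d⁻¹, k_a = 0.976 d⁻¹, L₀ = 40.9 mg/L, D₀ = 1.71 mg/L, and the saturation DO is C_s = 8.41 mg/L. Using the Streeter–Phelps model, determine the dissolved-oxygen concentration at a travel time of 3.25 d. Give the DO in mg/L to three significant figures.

DO ≈ 2.18 mg/L

k_1 L₀/(k_a−k_1) = 0.311×40.9/(0.976−0.311) = 12.72/0.6650 = 19.13 mg/L.
e^(−k_1 t) = e^(−0.311×3.250) = 0.3639; e^(−k_a t) = e^(−0.976×3.250) = 0.04192.
D = 19.13 × (0.3639 − 0.04192) + 1.71 × 0.04192 = 6.160 + 0.07168 = 6.231 mg/L.
DO = C_s − D = 8.41 − 6.231 = 2.179 mg/L.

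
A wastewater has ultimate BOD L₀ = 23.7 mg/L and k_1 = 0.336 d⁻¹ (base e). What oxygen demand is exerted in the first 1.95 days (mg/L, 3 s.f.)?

y ≈ 11.4 mg/L

y_t = L₀(1 − e^(−k_1 t)) = 23.7 × (1 − e^(−0.336×1.95))
= 23.7 × (1 − 0.5193) = 23.7 × 0.4807 = 11.39 mg/L.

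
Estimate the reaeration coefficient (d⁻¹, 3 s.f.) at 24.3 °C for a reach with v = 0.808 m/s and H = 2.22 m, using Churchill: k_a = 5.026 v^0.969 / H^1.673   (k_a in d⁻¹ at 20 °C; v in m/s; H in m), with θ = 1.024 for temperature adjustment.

k_a(20) = 5.026 × 0.808^0.969 / 2.22^1.673 = 5.026 × 0.8134 / 3.797 = 1.077 d⁻¹.
k_a(24.3) = 1.077 × 1.024^(24.3−20) = 1.077 × 1.107 = 1.192 d⁻¹.

k_a ≈ 1.19 d⁻¹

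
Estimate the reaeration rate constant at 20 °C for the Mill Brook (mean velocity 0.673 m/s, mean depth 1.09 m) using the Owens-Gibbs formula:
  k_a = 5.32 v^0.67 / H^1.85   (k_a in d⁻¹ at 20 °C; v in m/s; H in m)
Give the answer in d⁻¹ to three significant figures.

k_a = 5.32 × 0.673^0.67 / 1.09^1.85 = 5.32 × 0.7670 / 1.173 = 3.479 d⁻¹.

k_a ≈ 3.48 d⁻¹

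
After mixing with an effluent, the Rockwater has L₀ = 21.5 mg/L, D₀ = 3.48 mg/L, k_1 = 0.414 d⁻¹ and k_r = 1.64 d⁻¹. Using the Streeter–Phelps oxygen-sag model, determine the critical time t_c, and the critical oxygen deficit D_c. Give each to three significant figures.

t_c ≈ 0.591 d; D_c ≈ 4.25 mg/L

At the critical point dD/dt = 0, so k_1 L₀ e^(−k_1 t) = k_r D. Substituting D(t) from the Streeter–Phelps equation and solving for t gives
t_c = ln[(k_r/k_1)(1 − D₀(k_r−k_1)/(k_1 L₀))] / (k_r−k_1).
Here k_r−k_1 = 1.226 d⁻¹ and 1 − D₀(k_r−k_1)/(k_1 L₀) = 1 − 3.48×1.226/(0.414×21.5) = 0.5207, so
t_c = ln(3.961 × 0.5207) / 1.226 = 0.7240 / 1.226 = 0.5905 d.
D_c = (k_1/k_r) L₀ e^(−k_1 t_c) = (0.414/1.64) × 21.5 × e^(−0.414×0.5905) = 0.2524 × 21.5 × 0.7831 = 4.250 mg/L.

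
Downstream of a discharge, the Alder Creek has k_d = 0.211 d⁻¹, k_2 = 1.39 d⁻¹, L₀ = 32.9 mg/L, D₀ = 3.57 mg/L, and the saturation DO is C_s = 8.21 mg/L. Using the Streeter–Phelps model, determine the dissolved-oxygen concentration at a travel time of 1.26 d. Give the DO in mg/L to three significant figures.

k_d L₀/(k_2−k_d) = 0.211×32.9/(1.39−0.211) = 6.942/1.179 = 5.888 mg/L.
e^(−k_d t) = e^(−0.211×1.260) = 0.7665; e^(−k_2 t) = e^(−1.39×1.260) = 0.1735.
D = 5.888 × (0.7665 − 0.1735) + 3.57 × 0.1735 = 3.492 + 0.6195 = 4.111 mg/L.
DO = C_s − D = 8.21 − 4.111 = 4.099 mg/L.

DO ≈ 4.10 mg/L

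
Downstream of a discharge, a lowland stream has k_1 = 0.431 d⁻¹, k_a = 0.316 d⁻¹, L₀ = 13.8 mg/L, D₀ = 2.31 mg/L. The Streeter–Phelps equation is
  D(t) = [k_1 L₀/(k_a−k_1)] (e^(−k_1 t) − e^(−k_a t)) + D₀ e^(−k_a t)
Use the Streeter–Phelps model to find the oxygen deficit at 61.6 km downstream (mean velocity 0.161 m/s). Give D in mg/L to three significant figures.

Travel time t = x/v = 61.6 km / (0.161 m/s) = 61600 m / 0.161 m/s = 382600 s = 4.428 d.
k_1 L₀/(k_a−k_1) = 0.431×13.8/(0.316−0.431) = 5.948/-0.1150 = -51.72 mg/L.
e^(−k_1 t) = e^(−0.431×4.428) = 0.1483; e^(−k_a t) = e^(−0.316×4.428) = 0.2468.
D = -51.72 × (0.1483 − 0.2468) + 2.31 × 0.2468 = 5.093 + 0.5700 = 5.663 mg/L.

D ≈ 5.66 mg/L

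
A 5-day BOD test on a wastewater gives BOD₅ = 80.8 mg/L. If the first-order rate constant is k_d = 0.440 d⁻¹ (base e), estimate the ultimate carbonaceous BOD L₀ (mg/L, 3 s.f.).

BOD₅ = L₀(1 − e^(−5k_d)) ⇒ L₀ = BOD₅ / (1 − e^(−5×0.440))
= 80.8 / (1 − 0.1108) = 80.8 / 0.8892 = 90.87 mg/L.

L₀ ≈ 90.9 mg/L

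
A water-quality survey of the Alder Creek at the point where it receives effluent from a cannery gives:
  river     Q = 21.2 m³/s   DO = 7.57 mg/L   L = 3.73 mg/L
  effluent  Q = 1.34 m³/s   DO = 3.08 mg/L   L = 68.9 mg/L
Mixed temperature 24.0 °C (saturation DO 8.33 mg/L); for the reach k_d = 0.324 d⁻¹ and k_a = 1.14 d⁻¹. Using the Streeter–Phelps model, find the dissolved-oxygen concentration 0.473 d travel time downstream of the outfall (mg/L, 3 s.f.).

DO ≈ 6.90 mg/L

Mixed DO = (21.2×7.57 + 1.34×3.08)/(21.2+1.34) = 164.6/22.54 = 7.303 mg/L.
Mixed L₀ = (21.2×3.73 + 1.34×68.9)/(22.54) = 171.4/22.54 = 7.604 mg/L.
Initial deficit D₀ = C_s − DO₀ = 8.33 − 7.303 = 1.027 mg/L.
D(0.473) = [0.324×7.604/(1.14−0.324)](e^(−0.324×0.473) − e^(−1.14×0.473)) + 1.027 e^(−1.14×0.473)
= 3.019 × (0.8579 − 0.5832) + 1.027 × 0.5832 = 1.428 mg/L.
DO = 8.33 − 1.428 = 6.902 mg/L.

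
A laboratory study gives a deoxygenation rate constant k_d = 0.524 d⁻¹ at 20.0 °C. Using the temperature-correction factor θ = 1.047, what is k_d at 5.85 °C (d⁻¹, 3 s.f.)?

k_d(T₂) = k_d(T₁) · θ^(T₂−T₁) = 0.524 × 1.047^(5.85−20.0)
= 0.524 × 1.047^-14.2 = 0.524 × 0.5221 = 0.2736 d⁻¹.

k_d ≈ 0.274 d⁻¹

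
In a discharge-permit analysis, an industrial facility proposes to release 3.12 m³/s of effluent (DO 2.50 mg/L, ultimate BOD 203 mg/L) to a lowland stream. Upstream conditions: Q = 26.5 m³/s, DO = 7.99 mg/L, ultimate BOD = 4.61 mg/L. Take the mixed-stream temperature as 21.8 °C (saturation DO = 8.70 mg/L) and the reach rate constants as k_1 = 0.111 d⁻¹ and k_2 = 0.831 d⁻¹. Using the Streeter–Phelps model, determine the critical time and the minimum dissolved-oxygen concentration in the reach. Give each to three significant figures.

t_c ≈ 2.24 d; minimum DO ≈ 6.04 mg/L

Mixed DO = (26.5×7.99 + 3.12×2.50)/(26.5+3.12) = 219.5/29.62 = 7.412 mg/L.
Mixed L₀ = (26.5×4.61 + 3.12×203)/(29.62) = 755.5/29.62 = 25.51 mg/L.
Initial deficit D₀ = C_s − DO₀ = 8.70 − 7.412 = 1.288 mg/L.
t_c = (1/0.7200) ln[(0.831/0.111)(1 − 1.288×0.7200/(0.111×25.51))] = 1.389 × ln(5.034) = 2.245 d.
D_c = (0.111/0.831) × 25.51 × e^(−0.111×2.245) = 0.1336 × 25.51 × 0.7795 = 2.656 mg/L.
Minimum DO = 8.70 − 2.656 = 6.044 mg/L.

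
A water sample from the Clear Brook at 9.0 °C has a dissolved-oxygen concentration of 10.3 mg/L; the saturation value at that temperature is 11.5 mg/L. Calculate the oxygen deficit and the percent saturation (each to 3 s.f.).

D ≈ 1.20 mg/L; 89.6 % saturation

D = C_s − C = 11.5 − 10.3 = 1.20 mg/L.
% saturation = 10.3/11.5 × 100 = 89.6 %.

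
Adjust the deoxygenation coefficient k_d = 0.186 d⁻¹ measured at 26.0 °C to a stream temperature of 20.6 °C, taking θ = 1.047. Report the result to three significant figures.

k_d ≈ 0.145 d⁻¹

k_d(T₂) = k_d(T₁) · θ^(T₂−T₁) = 0.186 × 1.047^(20.6−26.0)
= 0.186 × 1.047^-5.40 = 0.186 × 0.7803 = 0.1451 d⁻¹.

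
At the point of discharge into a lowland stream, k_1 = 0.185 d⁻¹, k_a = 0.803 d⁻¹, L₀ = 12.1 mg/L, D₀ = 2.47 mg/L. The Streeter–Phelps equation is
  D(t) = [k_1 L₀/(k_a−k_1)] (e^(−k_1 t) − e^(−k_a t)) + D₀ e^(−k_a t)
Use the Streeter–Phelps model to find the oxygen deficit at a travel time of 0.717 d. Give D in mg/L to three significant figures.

k_1 L₀/(k_a−k_1) = 0.185×12.1/(0.803−0.185) = 2.238/0.6180 = 3.622 mg/L.
e^(−k_1 t) = e^(−0.185×0.7170) = 0.8758; e^(−k_a t) = e^(−0.803×0.7170) = 0.5623.
D = 3.622 × (0.8758 − 0.5623) + 2.47 × 0.5623 = 1.136 + 1.389 = 2.524 mg/L.

D ≈ 2.52 mg/L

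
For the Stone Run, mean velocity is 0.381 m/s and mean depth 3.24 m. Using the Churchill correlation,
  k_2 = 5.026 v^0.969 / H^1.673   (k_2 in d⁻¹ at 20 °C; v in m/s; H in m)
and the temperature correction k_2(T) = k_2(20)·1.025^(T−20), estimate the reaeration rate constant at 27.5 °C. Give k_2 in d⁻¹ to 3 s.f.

k_2 ≈ 0.332 d⁻¹

k_2(20) = 5.026 × 0.381^0.969 / 3.24^1.673 = 5.026 × 0.3926 / 7.147 = 0.2761 d⁻¹.
k_2(27.5) = 0.2761 × 1.025^(27.5−20) = 0.2761 × 1.203 = 0.3322 d⁻¹.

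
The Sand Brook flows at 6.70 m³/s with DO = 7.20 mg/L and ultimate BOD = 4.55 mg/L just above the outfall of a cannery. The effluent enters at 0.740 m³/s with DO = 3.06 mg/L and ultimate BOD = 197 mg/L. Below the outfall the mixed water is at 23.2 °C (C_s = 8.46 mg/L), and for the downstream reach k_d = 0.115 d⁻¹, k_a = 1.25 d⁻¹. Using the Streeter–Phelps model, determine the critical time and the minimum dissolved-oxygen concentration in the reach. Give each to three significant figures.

t_c ≈ 1.05 d; minimum DO ≈ 6.53 mg/L

Mixed DO = (6.70×7.20 + 0.740×3.06)/(6.70+0.740) = 50.50/7.440 = 6.788 mg/L.
Mixed L₀ = (6.70×4.55 + 0.740×197)/(7.440) = 176.3/7.440 = 23.69 mg/L.
Initial deficit D₀ = C_s − DO₀ = 8.46 − 6.788 = 1.672 mg/L.
t_c = (1/1.135) ln[(1.25/0.115)(1 − 1.672×1.135/(0.115×23.69))] = 0.8811 × ln(3.300) = 1.052 d.
D_c = (0.115/1.25) × 23.69 × e^(−0.115×1.052) = 0.09200 × 23.69 × 0.8861 = 1.931 mg/L.
Minimum DO = 8.46 − 1.931 = 6.529 mg/L.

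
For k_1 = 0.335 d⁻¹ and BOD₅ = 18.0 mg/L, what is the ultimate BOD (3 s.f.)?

L₀ ≈ 22.1 mg/L

BOD₅ = L₀(1 − e^(−5k_1)) ⇒ L₀ = BOD₅ / (1 − e^(−5×0.335))
= 18.0 / (1 − 0.1873) = 18.0 / 0.8127 = 22.15 mg/L.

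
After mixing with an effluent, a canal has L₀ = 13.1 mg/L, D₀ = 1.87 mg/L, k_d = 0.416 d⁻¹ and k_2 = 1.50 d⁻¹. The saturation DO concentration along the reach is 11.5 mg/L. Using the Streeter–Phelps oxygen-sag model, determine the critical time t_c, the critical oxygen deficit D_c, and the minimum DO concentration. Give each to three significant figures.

t_c ≈ 0.754 d; D_c ≈ 2.65 mg/L; min DO ≈ 8.85 mg/L

With k_2/k_d = 3.606 and 1 − D₀(k_2−k_d)/(k_d L₀) = 0.6280,
t_c = ln(3.606 × 0.6280) / (1.50 − 0.416) = ln(2.265) / 1.084 = 0.8174/1.084 = 0.7540 d.
D_c = (k_d/k_2) L₀ e^(−k_d t_c) = (0.416/1.50) × 13.1 × e^(−0.416×0.7540) = 0.2773 × 13.1 × 0.7308 = 2.655 mg/L.
Minimum DO = C_s − D_c = 11.5 − 2.655 = 8.845 mg/L.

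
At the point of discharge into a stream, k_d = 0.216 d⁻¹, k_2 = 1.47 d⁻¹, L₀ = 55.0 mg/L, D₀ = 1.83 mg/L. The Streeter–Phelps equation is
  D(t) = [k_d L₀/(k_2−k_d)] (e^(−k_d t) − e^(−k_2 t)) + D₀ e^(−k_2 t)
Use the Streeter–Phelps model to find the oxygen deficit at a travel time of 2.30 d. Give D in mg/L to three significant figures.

D ≈ 5.50 mg/L

k_d L₀/(k_2−k_d) = 0.216×55.0/(1.47−0.216) = 11.88/1.254 = 9.474 mg/L.
e^(−k_d t) = e^(−0.216×2.300) = 0.6085; e^(−k_2 t) = e^(−1.47×2.300) = 0.03401.
D = 9.474 × (0.6085 − 0.03401) + 1.83 × 0.03401 = 5.442 + 0.06224 = 5.505 mg/L.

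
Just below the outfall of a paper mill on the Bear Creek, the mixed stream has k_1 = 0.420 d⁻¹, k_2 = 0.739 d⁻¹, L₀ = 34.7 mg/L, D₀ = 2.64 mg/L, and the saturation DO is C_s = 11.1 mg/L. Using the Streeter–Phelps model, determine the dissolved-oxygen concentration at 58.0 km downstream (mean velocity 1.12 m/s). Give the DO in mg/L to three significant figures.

Travel time t = x/v = 58.0 km / (1.12 m/s) = 58000 m / 1.12 m/s = 51790 s = 0.5994 d.
k_1 L₀/(k_2−k_1) = 0.420×34.7/(0.739−0.420) = 14.57/0.3190 = 45.69 mg/L.
e^(−k_1 t) = e^(−0.420×0.5994) = 0.7774; e^(−k_2 t) = e^(−0.739×0.5994) = 0.6421.
D = 45.69 × (0.7774 − 0.6421) + 2.64 × 0.6421 = 6.181 + 1.695 = 7.877 mg/L.
DO = C_s − D = 11.1 − 7.877 = 3.223 mg/L.

DO ≈ 3.22 mg/L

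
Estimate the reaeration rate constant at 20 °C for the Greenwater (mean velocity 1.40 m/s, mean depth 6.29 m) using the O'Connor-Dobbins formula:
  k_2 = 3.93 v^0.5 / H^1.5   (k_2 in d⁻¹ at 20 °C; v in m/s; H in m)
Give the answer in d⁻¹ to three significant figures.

k_2 ≈ 0.295 d⁻¹

k_2 = 3.93 × 1.40^0.5 / 6.29^1.5 = 3.93 × 1.183 / 15.78 = 0.2948 d⁻¹.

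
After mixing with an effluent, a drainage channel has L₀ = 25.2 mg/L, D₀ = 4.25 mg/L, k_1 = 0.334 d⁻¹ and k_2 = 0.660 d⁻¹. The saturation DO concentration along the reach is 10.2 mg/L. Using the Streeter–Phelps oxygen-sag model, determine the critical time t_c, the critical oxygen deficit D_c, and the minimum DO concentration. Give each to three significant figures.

t_c = [1/(k_2−k_1)] ln[(k_2/k_1)(1 − D₀(k_2−k_1)/(k_1 L₀))]
= [1/(0.660−0.334)] ln[(0.660/0.334)(1 − 4.25×0.3260/(0.334×25.2))]
= (1/0.3260) ln[1.976 × 0.8354] = 3.067 × ln(1.651) = 3.067 × 0.5012 = 1.538 d.
D_c = (k_1/k_2) L₀ e^(−k_1 t_c) = (0.334/0.660) × 25.2 × e^(−0.334×1.538) = 0.5061 × 25.2 × 0.5984 = 7.631 mg/L.
Minimum DO = C_s − D_c = 10.2 − 7.631 = 2.569 mg/L.

t_c ≈ 1.54 d; D_c ≈ 7.63 mg/L; min DO ≈ 2.57 mg/L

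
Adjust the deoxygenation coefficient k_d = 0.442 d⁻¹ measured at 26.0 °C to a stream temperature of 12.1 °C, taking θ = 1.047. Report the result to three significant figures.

k_d(T₂) = k_d(T₁) · θ^(T₂−T₁) = 0.442 × 1.047^(12.1−26.0)
= 0.442 × 1.047^-13.9 = 0.442 × 0.5281 = 0.2334 d⁻¹.

k_d ≈ 0.233 d⁻¹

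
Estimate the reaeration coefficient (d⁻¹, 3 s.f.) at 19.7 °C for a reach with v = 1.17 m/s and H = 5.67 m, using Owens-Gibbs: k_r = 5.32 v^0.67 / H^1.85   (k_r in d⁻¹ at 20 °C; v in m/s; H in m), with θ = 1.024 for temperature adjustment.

k_r ≈ 0.237 d⁻¹

k_r(20) = 5.32 × 1.17^0.67 / 5.67^1.85 = 5.32 × 1.111 / 24.78 = 0.2385 d⁻¹.
k_r(19.7) = 0.2385 × 1.024^(19.7−20) = 0.2385 × 0.9929 = 0.2368 d⁻¹.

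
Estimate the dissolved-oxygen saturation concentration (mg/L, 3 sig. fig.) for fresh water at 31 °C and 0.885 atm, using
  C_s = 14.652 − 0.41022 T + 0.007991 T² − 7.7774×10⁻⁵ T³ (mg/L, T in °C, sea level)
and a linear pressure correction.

C_s ≈ 6.46 mg/L

At sea level: C_s = 14.652 − 0.41022×31 + 0.007991×31² − 7.7774×10⁻⁵×31³ = 7.298 mg/L.
Pressure correction: C_s' = 7.298 × 0.885 = 6.458 mg/L.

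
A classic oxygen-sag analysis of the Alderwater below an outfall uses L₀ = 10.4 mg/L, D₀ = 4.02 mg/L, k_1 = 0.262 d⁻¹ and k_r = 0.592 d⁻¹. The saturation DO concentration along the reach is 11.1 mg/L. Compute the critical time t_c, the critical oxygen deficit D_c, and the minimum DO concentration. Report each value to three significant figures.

t_c ≈ 0.448 d; D_c ≈ 4.09 mg/L; min DO ≈ 7.01 mg/L

At the critical point dD/dt = 0, so k_1 L₀ e^(−k_1 t) = k_r D. Substituting D(t) from the Streeter–Phelps equation and solving for t gives
t_c = ln[(k_r/k_1)(1 − D₀(k_r−k_1)/(k_1 L₀))] / (k_r−k_1).
Here k_r−k_1 = 0.3300 d⁻¹ and 1 − D₀(k_r−k_1)/(k_1 L₀) = 1 − 4.02×0.3300/(0.262×10.4) = 0.5131, so
t_c = ln(2.260 × 0.5131) / 0.3300 = 0.1480 / 0.3300 = 0.4483 d.
D_c = (k_1/k_r) L₀ e^(−k_1 t_c) = (0.262/0.592) × 10.4 × e^(−0.262×0.4483) = 0.4426 × 10.4 × 0.8892 = 4.093 mg/L.
Minimum DO = C_s − D_c = 11.1 − 4.093 = 7.007 mg/L.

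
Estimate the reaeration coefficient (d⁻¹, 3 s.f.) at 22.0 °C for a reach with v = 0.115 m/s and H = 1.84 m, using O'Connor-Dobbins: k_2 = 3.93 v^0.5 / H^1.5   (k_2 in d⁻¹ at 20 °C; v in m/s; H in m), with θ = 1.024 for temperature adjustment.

k_2(20) = 3.93 × 0.115^0.5 / 1.84^1.5 = 3.93 × 0.3391 / 2.496 = 0.5340 d⁻¹.
k_2(22.0) = 0.5340 × 1.024^(22.0−20) = 0.5340 × 1.049 = 0.5599 d⁻¹.

k_2 ≈ 0.560 d⁻¹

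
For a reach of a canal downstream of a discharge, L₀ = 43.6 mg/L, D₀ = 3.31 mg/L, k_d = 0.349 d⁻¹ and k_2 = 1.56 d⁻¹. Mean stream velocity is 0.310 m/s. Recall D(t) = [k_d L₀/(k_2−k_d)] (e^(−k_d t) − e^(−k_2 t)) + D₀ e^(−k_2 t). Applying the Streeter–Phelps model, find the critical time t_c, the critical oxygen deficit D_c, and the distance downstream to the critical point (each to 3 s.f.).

t_c ≈ 0.984 d; D_c ≈ 6.92 mg/L; x_c ≈ 26.4 km

At the critical point dD/dt = 0, so k_d L₀ e^(−k_d t) = k_2 D. Substituting D(t) from the Streeter–Phelps equation and solving for t gives
t_c = ln[(k_2/k_d)(1 − D₀(k_2−k_d)/(k_d L₀))] / (k_2−k_d).
Here k_2−k_d = 1.211 d⁻¹ and 1 − D₀(k_2−k_d)/(k_d L₀) = 1 − 3.31×1.211/(0.349×43.6) = 0.7366, so
t_c = ln(4.470 × 0.7366) / 1.211 = 1.192 / 1.211 = 0.9840 d.
L(t_c) = L₀ e^(−k_d t_c) = 43.6 × 0.7093 = 30.93 mg/L, and at the critical point k_2 D_c = k_d L, so D_c = (0.349/1.56) × 30.93 = 6.919 mg/L.
x_c = v t_c = 0.310 m/s × 0.9840 d × 86400 s/d = 26360 m ≈ 26.4 km.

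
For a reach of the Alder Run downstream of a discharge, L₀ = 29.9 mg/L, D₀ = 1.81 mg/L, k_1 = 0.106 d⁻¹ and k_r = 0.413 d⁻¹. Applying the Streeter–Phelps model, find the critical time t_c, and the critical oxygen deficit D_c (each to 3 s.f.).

t_c ≈ 3.80 d; D_c ≈ 5.13 mg/L

t_c = [1/(k_r−k_1)] ln[(k_r/k_1)(1 − D₀(k_r−k_1)/(k_1 L₀))]
= [1/(0.413−0.106)] ln[(0.413/0.106)(1 − 1.81×0.3070/(0.106×29.9))]
= (1/0.3070) ln[3.896 × 0.8247] = 3.257 × ln(3.213) = 3.257 × 1.167 = 3.802 d.
L(t_c) = L₀ e^(−k_1 t_c) = 29.9 × 0.6683 = 19.98 mg/L, and at the critical point k_r D_c = k_1 L, so D_c = (0.106/0.413) × 19.98 = 5.129 mg/L.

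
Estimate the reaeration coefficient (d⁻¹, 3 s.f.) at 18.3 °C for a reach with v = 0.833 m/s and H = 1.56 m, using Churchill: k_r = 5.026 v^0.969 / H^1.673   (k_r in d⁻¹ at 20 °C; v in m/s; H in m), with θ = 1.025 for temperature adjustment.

k_r(20) = 5.026 × 0.833^0.969 / 1.56^1.673 = 5.026 × 0.8377 / 2.104 = 2.001 d⁻¹.
k_r(18.3) = 2.001 × 1.025^(18.3−20) = 2.001 × 0.9589 = 1.919 d⁻¹.

k_r ≈ 1.92 d⁻¹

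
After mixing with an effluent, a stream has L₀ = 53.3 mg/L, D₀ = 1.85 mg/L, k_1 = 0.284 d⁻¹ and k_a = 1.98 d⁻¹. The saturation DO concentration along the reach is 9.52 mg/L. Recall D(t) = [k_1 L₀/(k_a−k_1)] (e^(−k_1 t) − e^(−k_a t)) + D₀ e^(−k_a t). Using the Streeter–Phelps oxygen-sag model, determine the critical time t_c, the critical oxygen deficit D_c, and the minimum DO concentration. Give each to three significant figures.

t_c ≈ 1.01 d; D_c ≈ 5.74 mg/L; min DO ≈ 3.78 mg/L

t_c = [1/(k_a−k_1)] ln[(k_a/k_1)(1 − D₀(k_a−k_1)/(k_1 L₀))]
= [1/(1.98−0.284)] ln[(1.98/0.284)(1 − 1.85×1.696/(0.284×53.3))]
= (1/1.696) ln[6.972 × 0.7927] = 0.5896 × ln(5.527) = 0.5896 × 1.710 = 1.008 d.
D_c = (k_1/k_a) L₀ e^(−k_1 t_c) = (0.284/1.98) × 53.3 × e^(−0.284×1.008) = 0.1434 × 53.3 × 0.7511 = 5.742 mg/L.
Minimum DO = C_s − D_c = 9.52 − 5.742 = 3.778 mg/L.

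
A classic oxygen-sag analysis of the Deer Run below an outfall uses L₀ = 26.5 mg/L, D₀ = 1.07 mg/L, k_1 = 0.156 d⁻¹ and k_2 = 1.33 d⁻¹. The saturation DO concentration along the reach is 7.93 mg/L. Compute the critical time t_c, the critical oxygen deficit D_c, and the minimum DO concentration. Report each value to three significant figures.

t_c ≈ 1.52 d; D_c ≈ 2.45 mg/L; min DO ≈ 5.48 mg/L

t_c = [1/(k_2−k_1)] ln[(k_2/k_1)(1 − D₀(k_2−k_1)/(k_1 L₀))]
= [1/(1.33−0.156)] ln[(1.33/0.156)(1 − 1.07×1.174/(0.156×26.5))]
= (1/1.174) ln[8.526 × 0.6961] = 0.8518 × ln(5.935) = 0.8518 × 1.781 = 1.517 d.
L(t_c) = L₀ e^(−k_1 t_c) = 26.5 × 0.7893 = 20.92 mg/L, and at the critical point k_2 D_c = k_1 L, so D_c = (0.156/1.33) × 20.92 = 2.453 mg/L.
Minimum DO = C_s − D_c = 7.93 − 2.453 = 5.477 mg/L.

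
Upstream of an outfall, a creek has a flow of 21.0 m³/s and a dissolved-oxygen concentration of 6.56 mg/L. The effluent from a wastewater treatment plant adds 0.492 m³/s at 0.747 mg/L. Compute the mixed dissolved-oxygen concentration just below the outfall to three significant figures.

6.43 mg/L

Flow-weighted mixing: C = (Q_r C_r + Q_w C_w)/(Q_r + Q_w)
= (21.0×6.56 + 0.492×0.747)/(21.0 + 0.492) = 138.1/21.49 = 6.427 mg/L.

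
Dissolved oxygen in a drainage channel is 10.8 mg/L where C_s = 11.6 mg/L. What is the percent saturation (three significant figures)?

% saturation = C/C_s × 100 = 10.8/11.6 × 100 = 93.1 %.

93.1 % saturation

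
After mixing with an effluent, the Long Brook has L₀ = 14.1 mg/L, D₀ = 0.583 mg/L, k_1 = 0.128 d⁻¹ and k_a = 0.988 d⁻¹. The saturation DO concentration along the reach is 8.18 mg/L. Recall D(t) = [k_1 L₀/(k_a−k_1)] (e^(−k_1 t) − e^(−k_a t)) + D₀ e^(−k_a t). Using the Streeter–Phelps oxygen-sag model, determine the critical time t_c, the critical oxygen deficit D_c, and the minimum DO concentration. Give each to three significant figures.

t_c ≈ 2.00 d; D_c ≈ 1.41 mg/L; min DO ≈ 6.77 mg/L

At the critical point dD/dt = 0, so k_1 L₀ e^(−k_1 t) = k_a D. Substituting D(t) from the Streeter–Phelps equation and solving for t gives
t_c = ln[(k_a/k_1)(1 − D₀(k_a−k_1)/(k_1 L₀))] / (k_a−k_1).
Here k_a−k_1 = 0.8600 d⁻¹ and 1 − D₀(k_a−k_1)/(k_1 L₀) = 1 − 0.583×0.8600/(0.128×14.1) = 0.7222, so
t_c = ln(7.719 × 0.7222) / 0.8600 = 1.718 / 0.8600 = 1.998 d.
D_c = (k_1/k_a) L₀ e^(−k_1 t_c) = (0.128/0.988) × 14.1 × e^(−0.128×1.998) = 0.1296 × 14.1 × 0.7744 = 1.415 mg/L.
Minimum DO = C_s − D_c = 8.18 − 1.415 = 6.765 mg/L.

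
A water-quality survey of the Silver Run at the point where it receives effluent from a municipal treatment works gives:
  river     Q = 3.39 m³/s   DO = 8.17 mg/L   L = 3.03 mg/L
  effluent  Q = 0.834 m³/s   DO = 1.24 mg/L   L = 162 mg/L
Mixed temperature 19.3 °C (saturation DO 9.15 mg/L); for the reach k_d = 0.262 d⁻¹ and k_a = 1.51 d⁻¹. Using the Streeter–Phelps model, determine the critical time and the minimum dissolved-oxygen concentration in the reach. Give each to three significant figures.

Mixed DO = (3.39×8.17 + 0.834×1.24)/(3.39+0.834) = 28.73/4.224 = 6.802 mg/L.
Mixed L₀ = (3.39×3.03 + 0.834×162)/(4.224) = 145.4/4.224 = 34.42 mg/L.
Initial deficit D₀ = C_s − DO₀ = 9.15 − 6.802 = 2.348 mg/L.
t_c = (1/1.248) ln[(1.51/0.262)(1 − 2.348×1.248/(0.262×34.42))] = 0.8013 × ln(3.890) = 1.089 d.
D_c = (0.262/1.51) × 34.42 × e^(−0.262×1.089) = 0.1735 × 34.42 × 0.7519 = 4.490 mg/L.
Minimum DO = 9.15 − 4.490 = 4.660 mg/L.

t_c ≈ 1.09 d; minimum DO ≈ 4.66 mg/L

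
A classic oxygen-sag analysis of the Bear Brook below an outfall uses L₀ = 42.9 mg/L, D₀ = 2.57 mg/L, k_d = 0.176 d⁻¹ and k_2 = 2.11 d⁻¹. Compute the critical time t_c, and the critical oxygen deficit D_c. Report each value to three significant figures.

t_c ≈ 0.729 d; D_c ≈ 3.15 mg/L

At the critical point dD/dt = 0, so k_d L₀ e^(−k_d t) = k_2 D. Substituting D(t) from the Streeter–Phelps equation and solving for t gives
t_c = ln[(k_2/k_d)(1 − D₀(k_2−k_d)/(k_d L₀))] / (k_2−k_d).
Here k_2−k_d = 1.934 d⁻¹ and 1 − D₀(k_2−k_d)/(k_d L₀) = 1 − 2.57×1.934/(0.176×42.9) = 0.3417, so
t_c = ln(11.99 × 0.3417) / 1.934 = 1.410 / 1.934 = 0.7291 d.
D_c = (k_d/k_2) L₀ e^(−k_d t_c) = (0.176/2.11) × 42.9 × e^(−0.176×0.7291) = 0.08341 × 42.9 × 0.8796 = 3.147 mg/L.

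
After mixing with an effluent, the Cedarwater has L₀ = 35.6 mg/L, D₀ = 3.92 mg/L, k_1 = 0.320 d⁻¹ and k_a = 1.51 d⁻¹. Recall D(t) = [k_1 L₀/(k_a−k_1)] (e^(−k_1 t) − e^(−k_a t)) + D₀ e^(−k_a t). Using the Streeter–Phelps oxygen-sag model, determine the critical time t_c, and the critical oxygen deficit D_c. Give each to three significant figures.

t_c = [1/(k_a−k_1)] ln[(k_a/k_1)(1 − D₀(k_a−k_1)/(k_1 L₀))]
= [1/(1.51−0.320)] ln[(1.51/0.320)(1 − 3.92×1.190/(0.320×35.6))]
= (1/1.190) ln[4.719 × 0.5905] = 0.8403 × ln(2.787) = 0.8403 × 1.025 = 0.8612 d.
L(t_c) = L₀ e^(−k_1 t_c) = 35.6 × 0.7591 = 27.03 mg/L, and at the critical point k_a D_c = k_1 L, so D_c = (0.320/1.51) × 27.03 = 5.727 mg/L.

t_c ≈ 0.861 d; D_c ≈ 5.73 mg/L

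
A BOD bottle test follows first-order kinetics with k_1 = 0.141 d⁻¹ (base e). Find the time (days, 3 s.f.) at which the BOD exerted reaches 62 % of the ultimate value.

y/L₀ = 1 − e^(−k_1 t) = 0.62 ⇒ e^(−k_1 t) = 0.380
t = −ln(0.380) / 0.141 = 0.9676 / 0.141 = 6.862 d.

t ≈ 6.86 d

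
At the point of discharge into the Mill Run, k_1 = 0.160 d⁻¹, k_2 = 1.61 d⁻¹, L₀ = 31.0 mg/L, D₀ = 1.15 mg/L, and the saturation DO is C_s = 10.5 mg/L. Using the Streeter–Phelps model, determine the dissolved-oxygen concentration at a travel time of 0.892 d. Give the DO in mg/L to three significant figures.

k_1 L₀/(k_2−k_1) = 0.160×31.0/(1.61−0.160) = 4.960/1.450 = 3.421 mg/L.
e^(−k_1 t) = e^(−0.160×0.8920) = 0.8670; e^(−k_2 t) = e^(−1.61×0.8920) = 0.2378.
D = 3.421 × (0.8670 − 0.2378) + 1.15 × 0.2378 = 2.152 + 0.2735 = 2.426 mg/L.
DO = C_s − D = 10.5 − 2.426 = 8.074 mg/L.

DO ≈ 8.07 mg/L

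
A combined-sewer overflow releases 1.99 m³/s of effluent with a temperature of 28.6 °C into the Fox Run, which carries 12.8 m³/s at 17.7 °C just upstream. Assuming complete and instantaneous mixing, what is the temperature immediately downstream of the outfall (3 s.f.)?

Flow-weighted mixing: C = (Q_r C_r + Q_w C_w)/(Q_r + Q_w)
= (12.8×17.7 + 1.99×28.6)/(12.8 + 1.99) = 283.5/14.79 = 19.17 °C.

19.2 °C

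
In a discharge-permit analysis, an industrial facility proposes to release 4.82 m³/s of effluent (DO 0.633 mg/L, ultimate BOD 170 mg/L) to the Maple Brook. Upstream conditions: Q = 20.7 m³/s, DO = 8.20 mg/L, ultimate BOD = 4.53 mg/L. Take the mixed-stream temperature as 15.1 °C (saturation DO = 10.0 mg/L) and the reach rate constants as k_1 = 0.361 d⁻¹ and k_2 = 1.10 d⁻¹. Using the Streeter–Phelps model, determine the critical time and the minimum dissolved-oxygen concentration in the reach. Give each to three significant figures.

Mixed DO = (20.7×8.20 + 4.82×0.633)/(20.7+4.82) = 172.8/25.52 = 6.771 mg/L.
Mixed L₀ = (20.7×4.53 + 4.82×170)/(25.52) = 913.2/25.52 = 35.78 mg/L.
Initial deficit D₀ = C_s − DO₀ = 10.0 − 6.771 = 3.229 mg/L.
t_c = (1/0.7390) ln[(1.10/0.361)(1 − 3.229×0.7390/(0.361×35.78))] = 1.353 × ln(2.484) = 1.231 d.
D_c = (0.361/1.10) × 35.78 × e^(−0.361×1.231) = 0.3282 × 35.78 × 0.6411 = 7.529 mg/L.
Minimum DO = 10.0 − 7.529 = 2.471 mg/L.

t_c ≈ 1.23 d; minimum DO ≈ 2.47 mg/L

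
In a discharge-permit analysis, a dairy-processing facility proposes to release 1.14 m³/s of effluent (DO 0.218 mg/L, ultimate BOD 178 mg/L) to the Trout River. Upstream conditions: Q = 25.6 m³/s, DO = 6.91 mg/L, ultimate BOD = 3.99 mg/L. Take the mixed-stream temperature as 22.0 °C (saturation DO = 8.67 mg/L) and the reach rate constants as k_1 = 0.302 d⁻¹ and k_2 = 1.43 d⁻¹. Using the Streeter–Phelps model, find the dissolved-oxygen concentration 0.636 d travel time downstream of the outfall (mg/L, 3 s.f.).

DO ≈ 6.56 mg/L

Mixed DO = (25.6×6.91 + 1.14×0.218)/(25.6+1.14) = 177.1/26.74 = 6.625 mg/L.
Mixed L₀ = (25.6×3.99 + 1.14×178)/(26.74) = 305.1/26.74 = 11.41 mg/L.
Initial deficit D₀ = C_s − DO₀ = 8.67 − 6.625 = 2.045 mg/L.
D(0.636) = [0.302×11.41/(1.43−0.302)](e^(−0.302×0.636) − e^(−1.43×0.636)) + 2.045 e^(−1.43×0.636)
= 3.054 × (0.8252 − 0.4027) + 2.045 × 0.4027 = 2.114 mg/L.
DO = 8.67 − 2.114 = 6.556 mg/L.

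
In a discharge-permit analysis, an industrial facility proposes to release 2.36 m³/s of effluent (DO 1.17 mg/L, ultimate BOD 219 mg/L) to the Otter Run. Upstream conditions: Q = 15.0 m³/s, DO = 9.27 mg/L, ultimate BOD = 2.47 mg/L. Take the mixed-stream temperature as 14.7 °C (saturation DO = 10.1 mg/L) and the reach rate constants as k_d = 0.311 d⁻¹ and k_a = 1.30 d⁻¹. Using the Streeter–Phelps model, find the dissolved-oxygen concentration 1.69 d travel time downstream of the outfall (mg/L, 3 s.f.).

DO ≈ 5.07 mg/L

Mixed DO = (15.0×9.27 + 2.36×1.17)/(15.0+2.36) = 141.8/17.36 = 8.169 mg/L.
Mixed L₀ = (15.0×2.47 + 2.36×219)/(17.36) = 553.9/17.36 = 31.91 mg/L.
Initial deficit D₀ = C_s − DO₀ = 10.1 − 8.169 = 1.931 mg/L.
D(1.69) = [0.311×31.91/(1.30−0.311)](e^(−0.311×1.69) − e^(−1.30×1.69)) + 1.931 e^(−1.30×1.69)
= 10.03 × (0.5912 − 0.1111) + 1.931 × 0.1111 = 5.031 mg/L.
DO = 10.1 − 5.031 = 5.069 mg/L.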